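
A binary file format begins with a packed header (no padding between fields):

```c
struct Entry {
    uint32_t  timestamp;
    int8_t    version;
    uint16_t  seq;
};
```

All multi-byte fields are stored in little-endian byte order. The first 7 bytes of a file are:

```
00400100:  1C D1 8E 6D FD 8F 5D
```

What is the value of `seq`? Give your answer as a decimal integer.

`seq` follows `timestamp` (4 B), `version` (1 B), so it starts at offset 4 + 1 = 5 and occupies 2 bytes.
Bytes at offsets 5..6: 8F 5D.
Little-endian stores the least-significant byte at the lowest address.
Reassemble most-significant byte first: 5D 8F → 0x5D8F.
0x5D8F = 23951.

23951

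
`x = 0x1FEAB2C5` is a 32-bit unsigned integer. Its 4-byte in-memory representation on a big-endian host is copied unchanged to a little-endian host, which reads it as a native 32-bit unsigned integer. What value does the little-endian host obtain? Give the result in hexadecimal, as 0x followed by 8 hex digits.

Stored big-endian, the bytes at ascending addresses are 1F EA B2 C5.
Read back as little-endian, the first byte is least significant, giving 0xC5B2EA1F.

0xC5B2EA1F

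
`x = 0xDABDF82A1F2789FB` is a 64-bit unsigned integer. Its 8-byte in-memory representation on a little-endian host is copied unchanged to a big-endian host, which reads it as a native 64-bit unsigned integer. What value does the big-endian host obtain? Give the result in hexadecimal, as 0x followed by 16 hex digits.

0xFB89271F2AF8BDDA

Stored little-endian, the bytes at ascending addresses are FB 89 27 1F 2A F8 BD DA.
Read back as big-endian, the last byte is least significant, giving 0xFB89271F2AF8BDDA.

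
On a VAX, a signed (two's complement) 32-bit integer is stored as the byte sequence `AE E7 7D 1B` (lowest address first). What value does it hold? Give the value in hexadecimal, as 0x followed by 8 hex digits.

0x1B7DE7AE

Little-endian stores the least-significant byte at the lowest address.
Reassemble most-significant byte first: 1B 7D E7 AE → 0x1B7DE7AE.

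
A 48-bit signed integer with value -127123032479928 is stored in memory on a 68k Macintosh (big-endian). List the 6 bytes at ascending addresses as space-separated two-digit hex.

Two's complement of -127123032479928 in 48 bits: 127123032479928 = 0x739E233198B8; invert → 0x8C61DCCE6747; add 1 → 0x8C61DCCE6748.
Split into bytes (most-significant first): 8C 61 DC CE 67 48.
In big-endian order the high byte comes first in memory.
So the memory order matches the most-significant-first order: 8C 61 DC CE 67 48.

8C 61 DC CE 67 48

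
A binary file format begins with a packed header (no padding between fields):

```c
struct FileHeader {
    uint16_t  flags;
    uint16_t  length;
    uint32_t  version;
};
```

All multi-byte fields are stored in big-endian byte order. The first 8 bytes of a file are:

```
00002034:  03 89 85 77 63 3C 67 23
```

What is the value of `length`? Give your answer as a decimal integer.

`length` follows `flags` (2 bytes), so it starts at byte offset 2 and occupies 2 bytes.
Bytes at offsets 2..3: 85 77.
In big-endian order the high byte comes first in memory.
The bytes are already most-significant first: 0x8577.
0x8577 = 34167.

34167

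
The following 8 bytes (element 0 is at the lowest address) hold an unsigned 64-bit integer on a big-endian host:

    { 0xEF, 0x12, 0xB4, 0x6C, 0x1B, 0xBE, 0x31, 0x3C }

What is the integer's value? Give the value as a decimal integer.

Big-endian stores the most-significant byte at the lowest address.
The bytes are already most-significant first: 0xEF12B46C1BBE313C.
0xEF12B46C1BBE313C = 17227029901060485436.

17227029901060485436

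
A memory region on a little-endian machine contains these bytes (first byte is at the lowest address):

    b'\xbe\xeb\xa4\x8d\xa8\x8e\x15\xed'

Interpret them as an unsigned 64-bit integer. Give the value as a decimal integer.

In little-endian order the low byte comes first in memory.
Reassemble most-significant byte first: ED 15 8E A8 8D A4 EB BE → 0xED158EA88DA4EBBE.
0xED158EA88DA4EBBE = 17083717616081890238.

17083717616081890238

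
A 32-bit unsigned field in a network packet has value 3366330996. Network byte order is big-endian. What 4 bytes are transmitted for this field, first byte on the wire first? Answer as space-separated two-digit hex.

C8 A6 22 74

3366330996 in hexadecimal, padded to 32 bits, is 0xC8A62274.
Split into bytes (most-significant first): C8 A6 22 74.
Big-endian stores the most-significant byte at the lowest address.
So the memory order matches the most-significant-first order: C8 A6 22 74.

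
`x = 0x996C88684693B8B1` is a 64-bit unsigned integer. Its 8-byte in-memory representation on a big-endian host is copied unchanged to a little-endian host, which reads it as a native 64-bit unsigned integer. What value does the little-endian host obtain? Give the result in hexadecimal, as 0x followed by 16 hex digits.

Stored big-endian, the bytes at ascending addresses are 99 6C 88 68 46 93 B8 B1.
Read back as little-endian, the first byte is least significant, giving 0xB1B8934668886C99.

0xB1B8934668886C99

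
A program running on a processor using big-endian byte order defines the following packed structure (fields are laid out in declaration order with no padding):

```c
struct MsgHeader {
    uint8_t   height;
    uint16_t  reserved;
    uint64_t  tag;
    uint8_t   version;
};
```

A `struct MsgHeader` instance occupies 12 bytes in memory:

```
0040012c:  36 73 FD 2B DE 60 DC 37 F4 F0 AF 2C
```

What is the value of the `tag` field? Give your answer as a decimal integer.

3161070487408537775

`tag` follows `height` (1 B), `reserved` (2 B), so it starts at offset 1 + 2 = 3 and occupies 8 bytes.
Bytes at offsets 3..10: 2B DE 60 DC 37 F4 F0 AF.
Big-endian stores the most-significant byte at the lowest address.
The bytes are already most-significant first: 0x2BDE60DC37F4F0AF.
0x2BDE60DC37F4F0AF = 3161070487408537775.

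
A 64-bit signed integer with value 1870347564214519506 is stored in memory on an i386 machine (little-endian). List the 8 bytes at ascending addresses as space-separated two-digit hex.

1870347564214519506 in hexadecimal, padded to 64 bits, is 0x19F4CF333B8606D2.
Split into bytes (most-significant first): 19 F4 CF 33 3B 86 06 D2.
Little-endian stores the least-significant byte at the lowest address.
So at ascending addresses the bytes are D2 06 86 3B 33 CF F4 19.

D2 06 86 3B 33 CF F4 19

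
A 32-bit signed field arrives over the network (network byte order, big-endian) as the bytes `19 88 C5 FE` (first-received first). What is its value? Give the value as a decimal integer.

In big-endian order the high byte comes first in memory.
The bytes are already most-significant first: 0x1988C5FE.
0x1988C5FE = 428393982.

428393982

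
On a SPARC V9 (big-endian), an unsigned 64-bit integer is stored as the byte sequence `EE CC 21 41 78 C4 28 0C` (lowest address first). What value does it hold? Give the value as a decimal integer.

17207164841358534668

Big-endian: lowest address holds the most-significant byte.
The bytes are already most-significant first: 0xEECC214178C4280C.
0xEECC214178C4280C = 17207164841358534668.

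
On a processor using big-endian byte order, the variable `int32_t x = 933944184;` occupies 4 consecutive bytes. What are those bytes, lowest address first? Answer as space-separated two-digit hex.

37 AA DB 78

933944184 in hexadecimal, padded to 32 bits, is 0x37AADB78.
Split into bytes (most-significant first): 37 AA DB 78.
Big-endian: lowest address holds the most-significant byte.
So the memory order matches the most-significant-first order: 37 AA DB 78.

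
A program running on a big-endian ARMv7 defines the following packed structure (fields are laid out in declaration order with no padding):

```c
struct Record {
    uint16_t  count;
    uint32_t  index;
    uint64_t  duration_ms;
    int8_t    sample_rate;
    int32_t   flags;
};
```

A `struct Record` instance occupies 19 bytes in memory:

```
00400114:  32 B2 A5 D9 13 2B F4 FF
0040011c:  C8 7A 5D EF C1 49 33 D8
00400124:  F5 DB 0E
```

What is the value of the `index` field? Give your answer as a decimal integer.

2782466859

`index` follows `count` (2 bytes), so it starts at byte offset 2 and occupies 4 bytes.
Bytes at offsets 2..5: A5 D9 13 2B.
Big-endian: lowest address holds the most-significant byte.
The bytes are already most-significant first: 0xA5D9132B.
0xA5D9132B = 2782466859.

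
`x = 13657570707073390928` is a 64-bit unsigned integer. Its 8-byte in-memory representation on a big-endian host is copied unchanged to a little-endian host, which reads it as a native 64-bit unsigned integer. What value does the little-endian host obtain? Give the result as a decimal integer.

13657570707073390928 in 64-bit hexadecimal is 0xBD89703279E3D950.
Stored big-endian, the bytes at ascending addresses are BD 89 70 32 79 E3 D9 50.
Read back as little-endian, the first byte is least significant, giving 0x50D9E379327089BD.
0x50D9E379327089BD = 5825937702657231293.

5825937702657231293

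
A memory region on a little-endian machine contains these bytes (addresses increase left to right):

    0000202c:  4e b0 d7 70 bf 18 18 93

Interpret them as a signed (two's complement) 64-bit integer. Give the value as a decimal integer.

-7847495140182085554

In little-endian order the low byte comes first in memory.
Reassemble most-significant byte first: 93 18 18 BF 70 D7 B0 4E → 0x931818BF70D7B04E.
Top bit is set, so as a signed 64-bit value this is 0x931818BF70D7B04E − 2^64 = -7847495140182085554.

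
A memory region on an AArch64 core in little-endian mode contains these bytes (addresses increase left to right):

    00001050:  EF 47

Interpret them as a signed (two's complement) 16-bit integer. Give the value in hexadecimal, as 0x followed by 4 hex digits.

0x47EF

In little-endian order the low byte comes first in memory.
Reassemble most-significant byte first: 47 EF → 0x47EF.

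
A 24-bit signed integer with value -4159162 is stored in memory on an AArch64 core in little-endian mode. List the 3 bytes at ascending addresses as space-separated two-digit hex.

Two's complement of -4159162 in 24 bits: 4159162 = 0x3F76BA; invert → 0xC08945; add 1 → 0xC08946.
Split into bytes (most-significant first): C0 89 46.
Little-endian stores the least-significant byte at the lowest address.
So at ascending addresses the bytes are 46 89 C0.

46 89 C0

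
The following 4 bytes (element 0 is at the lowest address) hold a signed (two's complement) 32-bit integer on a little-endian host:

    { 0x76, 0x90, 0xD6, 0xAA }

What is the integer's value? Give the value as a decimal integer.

-1428778890

In little-endian order the low byte comes first in memory.
Reassemble most-significant byte first: AA D6 90 76 → 0xAAD69076.
Top bit is set, so as a signed 32-bit value this is 0xAAD69076 − 2^32 = -1428778890.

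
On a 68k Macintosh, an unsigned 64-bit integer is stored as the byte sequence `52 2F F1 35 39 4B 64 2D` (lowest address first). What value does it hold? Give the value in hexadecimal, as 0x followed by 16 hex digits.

0x522FF135394B642D

Big-endian stores the most-significant byte at the lowest address.
The bytes are already most-significant first: 0x522FF135394B642D.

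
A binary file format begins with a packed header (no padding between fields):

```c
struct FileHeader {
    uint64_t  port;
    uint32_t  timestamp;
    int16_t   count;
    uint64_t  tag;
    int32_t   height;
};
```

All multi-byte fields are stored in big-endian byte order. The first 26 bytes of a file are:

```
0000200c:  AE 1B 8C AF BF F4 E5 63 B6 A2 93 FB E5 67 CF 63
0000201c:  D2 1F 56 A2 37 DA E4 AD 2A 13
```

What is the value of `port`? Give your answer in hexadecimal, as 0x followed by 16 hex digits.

`port` is the first field, at byte offset 0, occupying 8 bytes.
Bytes at offsets 0..7: AE 1B 8C AF BF F4 E5 63.
In big-endian order the high byte comes first in memory.
The bytes are already most-significant first: 0xAE1B8CAFBFF4E563.

0xAE1B8CAFBFF4E563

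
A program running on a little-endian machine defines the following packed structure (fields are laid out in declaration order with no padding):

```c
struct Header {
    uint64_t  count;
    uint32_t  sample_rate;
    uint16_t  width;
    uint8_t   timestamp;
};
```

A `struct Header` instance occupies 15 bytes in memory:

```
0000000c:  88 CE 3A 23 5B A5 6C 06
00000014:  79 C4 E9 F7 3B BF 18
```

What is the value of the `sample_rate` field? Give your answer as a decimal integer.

4159292537

`sample_rate` follows `count` (8 bytes), so it starts at byte offset 8 and occupies 4 bytes.
Bytes at offsets 8..11: 79 C4 E9 F7.
Little-endian: lowest address holds the least-significant byte.
Reassemble most-significant byte first: F7 E9 C4 79 → 0xF7E9C479.
0xF7E9C479 = 4159292537.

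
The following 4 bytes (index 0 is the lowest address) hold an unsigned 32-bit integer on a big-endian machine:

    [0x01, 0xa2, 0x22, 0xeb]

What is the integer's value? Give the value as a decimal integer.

In big-endian order the high byte comes first in memory.
The bytes are already most-significant first: 0x01A222EB.
0x01A222EB = 27402987.

27402987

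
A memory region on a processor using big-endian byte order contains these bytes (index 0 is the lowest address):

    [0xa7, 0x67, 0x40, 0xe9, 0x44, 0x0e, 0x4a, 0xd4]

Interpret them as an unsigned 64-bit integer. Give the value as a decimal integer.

12062681497548507860

Big-endian: lowest address holds the most-significant byte.
The bytes are already most-significant first: 0xA76740E9440E4AD4.
0xA76740E9440E4AD4 = 12062681497548507860.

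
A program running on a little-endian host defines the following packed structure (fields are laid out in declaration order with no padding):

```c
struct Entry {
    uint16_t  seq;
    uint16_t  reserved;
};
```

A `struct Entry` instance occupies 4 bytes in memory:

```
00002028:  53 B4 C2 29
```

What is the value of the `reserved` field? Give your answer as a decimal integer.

`reserved` follows `seq` (2 bytes), so it starts at byte offset 2 and occupies 2 bytes.
Bytes at offsets 2..3: C2 29.
Little-endian: lowest address holds the least-significant byte.
Reassemble most-significant byte first: 29 C2 → 0x29C2.
0x29C2 = 10690.

10690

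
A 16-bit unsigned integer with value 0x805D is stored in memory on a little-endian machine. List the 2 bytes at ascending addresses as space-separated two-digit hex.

5D 80

Split into bytes (most-significant first): 80 5D.
Little-endian: lowest address holds the least-significant byte.
So at ascending addresses the bytes are 5D 80.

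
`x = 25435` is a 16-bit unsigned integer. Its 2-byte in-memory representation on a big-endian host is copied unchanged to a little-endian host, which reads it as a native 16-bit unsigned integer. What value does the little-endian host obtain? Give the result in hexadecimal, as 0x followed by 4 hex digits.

25435 in 16-bit hexadecimal is 0x635B.
Stored big-endian, the bytes at ascending addresses are 63 5B.
Read back as little-endian, the first byte is least significant, giving 0x5B63.

0x5B63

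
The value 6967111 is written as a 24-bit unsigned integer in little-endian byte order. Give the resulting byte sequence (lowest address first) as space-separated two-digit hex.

6967111 in hexadecimal, padded to 24 bits, is 0x6A4F47.
Split into bytes (most-significant first): 6A 4F 47.
Little-endian: lowest address holds the least-significant byte.
So at ascending addresses the bytes are 47 4F 6A.

47 4F 6A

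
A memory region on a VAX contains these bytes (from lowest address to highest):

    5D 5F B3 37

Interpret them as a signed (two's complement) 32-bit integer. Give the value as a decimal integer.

In little-endian order the low byte comes first in memory.
Reassemble most-significant byte first: 37 B3 5F 5D → 0x37B35F5D.
0x37B35F5D = 934502237.

934502237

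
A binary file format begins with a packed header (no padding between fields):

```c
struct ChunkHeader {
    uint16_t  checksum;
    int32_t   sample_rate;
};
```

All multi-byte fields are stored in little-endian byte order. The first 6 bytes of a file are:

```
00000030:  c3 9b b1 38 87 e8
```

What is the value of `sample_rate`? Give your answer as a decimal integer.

`sample_rate` follows `checksum` (2 bytes), so it starts at byte offset 2 and occupies 4 bytes.
Bytes at offsets 2..5: B1 38 87 E8.
In little-endian order the low byte comes first in memory.
Reassemble most-significant byte first: E8 87 38 B1 → 0xE88738B1.
Top bit is set, so as a signed 32-bit value this is 0xE88738B1 − 2^32 = -393791311.

-393791311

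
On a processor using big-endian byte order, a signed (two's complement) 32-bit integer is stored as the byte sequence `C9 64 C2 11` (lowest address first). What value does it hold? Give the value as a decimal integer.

In big-endian order the high byte comes first in memory.
The bytes are already most-significant first: 0xC964C211.
Top bit is set, so as a signed 32-bit value this is 0xC964C211 − 2^32 = -916143599.

-916143599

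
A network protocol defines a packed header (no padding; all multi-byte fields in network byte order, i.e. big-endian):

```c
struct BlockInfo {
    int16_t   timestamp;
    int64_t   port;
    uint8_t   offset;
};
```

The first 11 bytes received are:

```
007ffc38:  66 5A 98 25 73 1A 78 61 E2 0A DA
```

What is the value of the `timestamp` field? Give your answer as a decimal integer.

26202

`timestamp` is the first field, at byte offset 0, occupying 2 bytes.
Bytes at offsets 0..1: 66 5A.
In big-endian order the high byte comes first in memory.
The bytes are already most-significant first: 0x665A.
0x665A = 26202.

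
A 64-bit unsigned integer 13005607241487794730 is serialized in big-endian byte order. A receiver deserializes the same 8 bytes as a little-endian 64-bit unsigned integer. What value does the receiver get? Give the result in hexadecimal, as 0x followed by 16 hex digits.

0x2AC22025E1327DB4

13005607241487794730 in 64-bit hexadecimal is 0xB47D32E12520C22A.
Stored big-endian, the bytes at ascending addresses are B4 7D 32 E1 25 20 C2 2A.
Read back as little-endian, the first byte is least significant, giving 0x2AC22025E1327DB4.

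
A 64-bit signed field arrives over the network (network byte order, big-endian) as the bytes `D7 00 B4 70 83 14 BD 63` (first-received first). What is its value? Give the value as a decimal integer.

Big-endian stores the most-significant byte at the lowest address.
The bytes are already most-significant first: 0xD700B4708314BD63.
Top bit is set, so as a signed 64-bit value this is 0xD700B4708314BD63 − 2^64 = -2954162960226534045.

-2954162960226534045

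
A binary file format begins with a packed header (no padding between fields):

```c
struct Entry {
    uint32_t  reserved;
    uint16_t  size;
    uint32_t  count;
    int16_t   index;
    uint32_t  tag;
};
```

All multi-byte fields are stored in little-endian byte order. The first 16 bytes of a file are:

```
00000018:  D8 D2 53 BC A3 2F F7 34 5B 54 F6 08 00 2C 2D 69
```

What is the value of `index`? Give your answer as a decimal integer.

`index` follows `reserved` (4 B), `size` (2 B), `count` (4 B), so it starts at offset 4 + 2 + 4 = 10 and occupies 2 bytes.
Bytes at offsets 10..11: F6 08.
Little-endian stores the least-significant byte at the lowest address.
Reassemble most-significant byte first: 08 F6 → 0x08F6.
0x08F6 = 2294.

2294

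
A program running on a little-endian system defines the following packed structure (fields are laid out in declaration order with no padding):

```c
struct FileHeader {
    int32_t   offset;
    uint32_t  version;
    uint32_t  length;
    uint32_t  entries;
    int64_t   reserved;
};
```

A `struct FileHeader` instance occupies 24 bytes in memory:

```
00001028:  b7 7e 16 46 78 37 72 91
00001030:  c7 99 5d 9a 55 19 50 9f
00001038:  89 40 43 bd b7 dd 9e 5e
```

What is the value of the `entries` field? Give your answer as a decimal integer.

2672826709

`entries` follows `offset` (4 B), `version` (4 B), `length` (4 B), so it starts at offset 4 + 4 + 4 = 12 and occupies 4 bytes.
Bytes at offsets 12..15: 55 19 50 9F.
Little-endian: lowest address holds the least-significant byte.
Reassemble most-significant byte first: 9F 50 19 55 → 0x9F501955.
0x9F501955 = 2672826709.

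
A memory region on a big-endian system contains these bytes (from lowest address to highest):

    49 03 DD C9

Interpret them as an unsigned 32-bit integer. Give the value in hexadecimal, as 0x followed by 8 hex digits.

0x4903DDC9

Big-endian stores the most-significant byte at the lowest address.
The bytes are already most-significant first: 0x4903DDC9.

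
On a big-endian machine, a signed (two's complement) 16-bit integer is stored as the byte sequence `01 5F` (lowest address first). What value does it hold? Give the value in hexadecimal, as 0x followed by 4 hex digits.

0x015F

Big-endian stores the most-significant byte at the lowest address.
The bytes are already most-significant first: 0x015F.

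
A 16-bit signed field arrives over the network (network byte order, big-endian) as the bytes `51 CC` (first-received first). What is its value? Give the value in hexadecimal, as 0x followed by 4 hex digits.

0x51CC

In big-endian order the high byte comes first in memory.
The bytes are already most-significant first: 0x51CC.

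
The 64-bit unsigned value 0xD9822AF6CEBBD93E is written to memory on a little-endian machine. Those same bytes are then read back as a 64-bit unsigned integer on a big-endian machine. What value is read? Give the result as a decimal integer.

4528857397865382617

Stored little-endian, the bytes at ascending addresses are 3E D9 BB CE F6 2A 82 D9.
Read back as big-endian, the last byte is least significant, giving 0x3ED9BBCEF62A82D9.
0x3ED9BBCEF62A82D9 = 4528857397865382617.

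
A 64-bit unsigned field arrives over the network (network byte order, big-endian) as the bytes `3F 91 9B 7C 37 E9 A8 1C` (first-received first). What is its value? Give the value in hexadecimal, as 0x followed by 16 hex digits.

0x3F919B7C37E9A81C

Big-endian: lowest address holds the most-significant byte.
The bytes are already most-significant first: 0x3F919B7C37E9A81C.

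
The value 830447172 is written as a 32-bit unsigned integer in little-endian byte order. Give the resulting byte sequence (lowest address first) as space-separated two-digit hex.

44 9E 7F 31

830447172 in hexadecimal, padded to 32 bits, is 0x317F9E44.
Split into bytes (most-significant first): 31 7F 9E 44.
In little-endian order the low byte comes first in memory.
So at ascending addresses the bytes are 44 9E 7F 31.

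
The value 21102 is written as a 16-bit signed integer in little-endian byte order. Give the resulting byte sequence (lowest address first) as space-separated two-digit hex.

6E 52

21102 in hexadecimal, padded to 16 bits, is 0x526E.
Split into bytes (most-significant first): 52 6E.
In little-endian order the low byte comes first in memory.
So at ascending addresses the bytes are 6E 52.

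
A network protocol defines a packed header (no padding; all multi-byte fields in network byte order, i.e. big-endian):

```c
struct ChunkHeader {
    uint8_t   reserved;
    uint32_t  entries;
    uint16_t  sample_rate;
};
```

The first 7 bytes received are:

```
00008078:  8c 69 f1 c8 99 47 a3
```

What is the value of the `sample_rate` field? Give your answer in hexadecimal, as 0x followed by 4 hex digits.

`sample_rate` follows `reserved` (1 B), `entries` (4 B), so it starts at offset 1 + 4 = 5 and occupies 2 bytes.
Bytes at offsets 5..6: 47 A3.
In big-endian order the high byte comes first in memory.
The bytes are already most-significant first: 0x47A3.

0x47A3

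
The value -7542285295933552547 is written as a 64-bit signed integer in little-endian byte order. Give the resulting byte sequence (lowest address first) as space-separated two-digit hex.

Two's complement of -7542285295933552547 in 64 bits: 7542285295933552547 = 0x68AB948412C577A3; invert → 0x97546B7BED3A885C; add 1 → 0x97546B7BED3A885D.
Split into bytes (most-significant first): 97 54 6B 7B ED 3A 88 5D.
Little-endian stores the least-significant byte at the lowest address.
So at ascending addresses the bytes are 5D 88 3A ED 7B 6B 54 97.

5D 88 3A ED 7B 6B 54 97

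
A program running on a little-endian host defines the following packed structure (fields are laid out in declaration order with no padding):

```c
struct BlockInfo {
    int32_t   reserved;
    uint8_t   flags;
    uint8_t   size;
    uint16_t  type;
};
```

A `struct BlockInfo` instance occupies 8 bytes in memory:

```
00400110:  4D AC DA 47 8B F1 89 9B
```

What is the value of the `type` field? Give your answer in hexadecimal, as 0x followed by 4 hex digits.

`type` follows `reserved` (4 B), `flags` (1 B), `size` (1 B), so it starts at offset 4 + 1 + 1 = 6 and occupies 2 bytes.
Bytes at offsets 6..7: 89 9B.
In little-endian order the low byte comes first in memory.
Reassemble most-significant byte first: 9B 89 → 0x9B89.

0x9B89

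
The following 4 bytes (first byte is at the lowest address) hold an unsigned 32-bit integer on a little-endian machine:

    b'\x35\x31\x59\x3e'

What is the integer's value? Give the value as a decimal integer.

In little-endian order the low byte comes first in memory.
Reassemble most-significant byte first: 3E 59 31 35 → 0x3E593135.
0x3E593135 = 1046032693.

1046032693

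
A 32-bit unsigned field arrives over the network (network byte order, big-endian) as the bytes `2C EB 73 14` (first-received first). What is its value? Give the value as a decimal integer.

753627924

Big-endian stores the most-significant byte at the lowest address.
The bytes are already most-significant first: 0x2CEB7314.
0x2CEB7314 = 753627924.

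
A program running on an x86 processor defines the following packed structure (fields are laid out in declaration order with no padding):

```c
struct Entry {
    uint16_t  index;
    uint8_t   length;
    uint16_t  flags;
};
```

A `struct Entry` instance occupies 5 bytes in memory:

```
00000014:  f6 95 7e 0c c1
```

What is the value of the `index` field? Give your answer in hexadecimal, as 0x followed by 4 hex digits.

0x95F6

`index` is the first field, at byte offset 0, occupying 2 bytes.
Bytes at offsets 0..1: F6 95.
Little-endian: lowest address holds the least-significant byte.
Reassemble most-significant byte first: 95 F6 → 0x95F6.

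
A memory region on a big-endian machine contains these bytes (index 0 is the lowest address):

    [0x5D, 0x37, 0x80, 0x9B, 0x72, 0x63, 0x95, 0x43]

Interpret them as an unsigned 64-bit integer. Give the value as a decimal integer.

6716978774373799235

Big-endian: lowest address holds the most-significant byte.
The bytes are already most-significant first: 0x5D37809B72639543.
0x5D37809B72639543 = 6716978774373799235.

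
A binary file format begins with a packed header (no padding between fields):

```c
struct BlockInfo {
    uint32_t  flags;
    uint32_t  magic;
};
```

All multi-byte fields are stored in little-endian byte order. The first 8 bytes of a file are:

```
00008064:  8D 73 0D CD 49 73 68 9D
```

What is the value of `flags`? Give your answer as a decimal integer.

3440210829

`flags` is the first field, at byte offset 0, occupying 4 bytes.
Bytes at offsets 0..3: 8D 73 0D CD.
In little-endian order the low byte comes first in memory.
Reassemble most-significant byte first: CD 0D 73 8D → 0xCD0D738D.
0xCD0D738D = 3440210829.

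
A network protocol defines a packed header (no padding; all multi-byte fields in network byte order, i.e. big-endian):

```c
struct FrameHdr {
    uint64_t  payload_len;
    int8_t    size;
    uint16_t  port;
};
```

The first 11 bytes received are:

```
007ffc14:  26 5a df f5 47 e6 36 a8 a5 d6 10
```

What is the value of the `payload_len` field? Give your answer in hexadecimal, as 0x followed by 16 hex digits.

`payload_len` is the first field, at byte offset 0, occupying 8 bytes.
Bytes at offsets 0..7: 26 5A DF F5 47 E6 36 A8.
In big-endian order the high byte comes first in memory.
The bytes are already most-significant first: 0x265ADFF547E636A8.

0x265ADFF547E636A8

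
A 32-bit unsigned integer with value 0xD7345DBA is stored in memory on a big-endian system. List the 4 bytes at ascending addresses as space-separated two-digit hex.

D7 34 5D BA

Split into bytes (most-significant first): D7 34 5D BA.
Big-endian: lowest address holds the most-significant byte.
So the memory order matches the most-significant-first order: D7 34 5D BA.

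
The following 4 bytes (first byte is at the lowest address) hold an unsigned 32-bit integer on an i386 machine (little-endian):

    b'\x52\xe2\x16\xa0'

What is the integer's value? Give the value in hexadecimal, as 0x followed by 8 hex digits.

In little-endian order the low byte comes first in memory.
Reassemble most-significant byte first: A0 16 E2 52 → 0xA016E252.

0xA016E252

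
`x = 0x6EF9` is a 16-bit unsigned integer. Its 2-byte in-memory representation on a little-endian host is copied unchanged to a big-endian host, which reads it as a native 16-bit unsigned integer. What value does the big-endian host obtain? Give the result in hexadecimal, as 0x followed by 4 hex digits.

0xF96E

Stored little-endian, the bytes at ascending addresses are F9 6E.
Read back as big-endian, the last byte is least significant, giving 0xF96E.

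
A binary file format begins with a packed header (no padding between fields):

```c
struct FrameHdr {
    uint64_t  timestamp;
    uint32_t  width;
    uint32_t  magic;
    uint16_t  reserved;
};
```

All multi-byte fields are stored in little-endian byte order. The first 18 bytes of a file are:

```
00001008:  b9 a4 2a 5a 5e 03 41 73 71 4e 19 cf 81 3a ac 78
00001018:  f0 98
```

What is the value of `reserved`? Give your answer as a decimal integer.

39152

`reserved` follows `timestamp` (8 B), `width` (4 B), `magic` (4 B), so it starts at offset 8 + 4 + 4 = 16 and occupies 2 bytes.
Bytes at offsets 16..17: F0 98.
Little-endian: lowest address holds the least-significant byte.
Reassemble most-significant byte first: 98 F0 → 0x98F0.
0x98F0 = 39152.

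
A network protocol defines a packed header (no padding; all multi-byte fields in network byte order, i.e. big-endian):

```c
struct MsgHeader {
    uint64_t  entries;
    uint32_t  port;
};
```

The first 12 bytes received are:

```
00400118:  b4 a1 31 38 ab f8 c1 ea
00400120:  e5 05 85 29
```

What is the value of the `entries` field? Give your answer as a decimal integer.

13015738517550580202

`entries` is the first field, at byte offset 0, occupying 8 bytes.
Bytes at offsets 0..7: B4 A1 31 38 AB F8 C1 EA.
In big-endian order the high byte comes first in memory.
The bytes are already most-significant first: 0xB4A13138ABF8C1EA.
0xB4A13138ABF8C1EA = 13015738517550580202.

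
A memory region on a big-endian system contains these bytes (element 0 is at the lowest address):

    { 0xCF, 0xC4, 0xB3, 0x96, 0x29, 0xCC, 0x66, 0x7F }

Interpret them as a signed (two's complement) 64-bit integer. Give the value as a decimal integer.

-3475455554895452545

In big-endian order the high byte comes first in memory.
The bytes are already most-significant first: 0xCFC4B39629CC667F.
Top bit is set, so as a signed 64-bit value this is 0xCFC4B39629CC667F − 2^64 = -3475455554895452545.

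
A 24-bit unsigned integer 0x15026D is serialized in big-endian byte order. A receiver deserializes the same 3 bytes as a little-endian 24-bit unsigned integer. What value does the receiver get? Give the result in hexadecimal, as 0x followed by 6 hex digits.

0x6D0215

Stored big-endian, the bytes at ascending addresses are 15 02 6D.
Read back as little-endian, the first byte is least significant, giving 0x6D0215.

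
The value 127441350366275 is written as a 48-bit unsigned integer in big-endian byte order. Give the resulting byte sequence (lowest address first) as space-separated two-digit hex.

73 E8 40 6B 14 43

127441350366275 in hexadecimal, padded to 48 bits, is 0x73E8406B1443.
Split into bytes (most-significant first): 73 E8 40 6B 14 43.
In big-endian order the high byte comes first in memory.
So the memory order matches the most-significant-first order: 73 E8 40 6B 14 43.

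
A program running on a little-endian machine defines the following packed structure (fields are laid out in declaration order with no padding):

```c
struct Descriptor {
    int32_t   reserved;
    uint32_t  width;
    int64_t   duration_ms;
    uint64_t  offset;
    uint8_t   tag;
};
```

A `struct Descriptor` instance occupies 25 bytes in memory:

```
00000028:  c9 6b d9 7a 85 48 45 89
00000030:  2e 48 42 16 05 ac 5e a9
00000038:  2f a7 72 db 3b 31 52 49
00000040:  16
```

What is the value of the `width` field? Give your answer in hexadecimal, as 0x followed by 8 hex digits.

`width` follows `reserved` (4 bytes), so it starts at byte offset 4 and occupies 4 bytes.
Bytes at offsets 4..7: 85 48 45 89.
In little-endian order the low byte comes first in memory.
Reassemble most-significant byte first: 89 45 48 85 → 0x89454885.

0x89454885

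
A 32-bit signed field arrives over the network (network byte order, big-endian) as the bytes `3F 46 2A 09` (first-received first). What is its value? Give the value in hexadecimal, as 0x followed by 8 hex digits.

Big-endian stores the most-significant byte at the lowest address.
The bytes are already most-significant first: 0x3F462A09.

0x3F462A09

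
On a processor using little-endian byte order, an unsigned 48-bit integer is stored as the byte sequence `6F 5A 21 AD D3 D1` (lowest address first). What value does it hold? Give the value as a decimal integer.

In little-endian order the low byte comes first in memory.
Reassemble most-significant byte first: D1 D3 AD 21 5A 6F → 0xD1D3AD215A6F.
0xD1D3AD215A6F = 230707072948847.

230707072948847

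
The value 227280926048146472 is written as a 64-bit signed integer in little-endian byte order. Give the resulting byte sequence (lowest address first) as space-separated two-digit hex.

28 54 52 4D CC 76 27 03

227280926048146472 in hexadecimal, padded to 64 bits, is 0x032776CC4D525428.
Split into bytes (most-significant first): 03 27 76 CC 4D 52 54 28.
In little-endian order the low byte comes first in memory.
So at ascending addresses the bytes are 28 54 52 4D CC 76 27 03.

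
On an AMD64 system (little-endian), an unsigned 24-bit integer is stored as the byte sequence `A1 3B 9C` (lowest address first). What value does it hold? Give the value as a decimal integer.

In little-endian order the low byte comes first in memory.
Reassemble most-significant byte first: 9C 3B A1 → 0x9C3BA1.
0x9C3BA1 = 10238881.

10238881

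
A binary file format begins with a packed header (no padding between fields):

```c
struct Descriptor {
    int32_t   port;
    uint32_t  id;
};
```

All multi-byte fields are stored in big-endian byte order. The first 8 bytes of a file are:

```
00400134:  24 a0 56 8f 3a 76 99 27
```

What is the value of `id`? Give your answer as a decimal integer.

980850983

`id` follows `port` (4 bytes), so it starts at byte offset 4 and occupies 4 bytes.
Bytes at offsets 4..7: 3A 76 99 27.
Big-endian: lowest address holds the most-significant byte.
The bytes are already most-significant first: 0x3A769927.
0x3A769927 = 980850983.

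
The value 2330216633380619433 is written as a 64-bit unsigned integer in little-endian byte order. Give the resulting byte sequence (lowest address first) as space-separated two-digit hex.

A9 C4 5B 9A AE 97 56 20

2330216633380619433 in hexadecimal, padded to 64 bits, is 0x205697AE9A5BC4A9.
Split into bytes (most-significant first): 20 56 97 AE 9A 5B C4 A9.
Little-endian stores the least-significant byte at the lowest address.
So at ascending addresses the bytes are A9 C4 5B 9A AE 97 56 20.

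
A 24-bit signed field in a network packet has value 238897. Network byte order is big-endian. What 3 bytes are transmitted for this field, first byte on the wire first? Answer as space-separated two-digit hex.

03 A5 31

238897 in hexadecimal, padded to 24 bits, is 0x03A531.
Split into bytes (most-significant first): 03 A5 31.
In big-endian order the high byte comes first in memory.
So the memory order matches the most-significant-first order: 03 A5 31.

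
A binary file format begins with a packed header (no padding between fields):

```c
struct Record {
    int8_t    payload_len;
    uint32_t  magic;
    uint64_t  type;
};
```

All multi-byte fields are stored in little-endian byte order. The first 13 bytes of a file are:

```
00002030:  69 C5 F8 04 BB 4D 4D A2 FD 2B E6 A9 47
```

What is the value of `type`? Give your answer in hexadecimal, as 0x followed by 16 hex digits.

0x47A9E62BFDA24D4D

`type` follows `payload_len` (1 B), `magic` (4 B), so it starts at offset 1 + 4 = 5 and occupies 8 bytes.
Bytes at offsets 5..12: 4D 4D A2 FD 2B E6 A9 47.
Little-endian stores the least-significant byte at the lowest address.
Reassemble most-significant byte first: 47 A9 E6 2B FD A2 4D 4D → 0x47A9E62BFDA24D4D.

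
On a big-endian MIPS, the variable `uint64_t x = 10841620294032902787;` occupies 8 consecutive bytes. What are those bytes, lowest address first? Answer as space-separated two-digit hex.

96 75 2C 37 4F 7F 4A 83

10841620294032902787 in hexadecimal, padded to 64 bits, is 0x96752C374F7F4A83.
Split into bytes (most-significant first): 96 75 2C 37 4F 7F 4A 83.
Big-endian stores the most-significant byte at the lowest address.
So the memory order matches the most-significant-first order: 96 75 2C 37 4F 7F 4A 83.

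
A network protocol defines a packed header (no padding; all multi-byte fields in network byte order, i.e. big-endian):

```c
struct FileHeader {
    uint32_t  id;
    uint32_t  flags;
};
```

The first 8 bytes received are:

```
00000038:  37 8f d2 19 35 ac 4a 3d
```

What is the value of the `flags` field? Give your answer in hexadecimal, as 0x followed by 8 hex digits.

`flags` follows `id` (4 bytes), so it starts at byte offset 4 and occupies 4 bytes.
Bytes at offsets 4..7: 35 AC 4A 3D.
In big-endian order the high byte comes first in memory.
The bytes are already most-significant first: 0x35AC4A3D.

0x35AC4A3D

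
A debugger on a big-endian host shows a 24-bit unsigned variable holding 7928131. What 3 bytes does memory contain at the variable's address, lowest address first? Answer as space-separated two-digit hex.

78 F9 43

7928131 in hexadecimal, padded to 24 bits, is 0x78F943.
Split into bytes (most-significant first): 78 F9 43.
Big-endian stores the most-significant byte at the lowest address.
So the memory order matches the most-significant-first order: 78 F9 43.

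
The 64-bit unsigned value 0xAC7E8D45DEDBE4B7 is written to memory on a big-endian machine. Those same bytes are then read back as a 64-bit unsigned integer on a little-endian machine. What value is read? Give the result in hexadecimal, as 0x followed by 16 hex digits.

0xB7E4DBDE458D7EAC

Stored big-endian, the bytes at ascending addresses are AC 7E 8D 45 DE DB E4 B7.
Read back as little-endian, the first byte is least significant, giving 0xB7E4DBDE458D7EAC.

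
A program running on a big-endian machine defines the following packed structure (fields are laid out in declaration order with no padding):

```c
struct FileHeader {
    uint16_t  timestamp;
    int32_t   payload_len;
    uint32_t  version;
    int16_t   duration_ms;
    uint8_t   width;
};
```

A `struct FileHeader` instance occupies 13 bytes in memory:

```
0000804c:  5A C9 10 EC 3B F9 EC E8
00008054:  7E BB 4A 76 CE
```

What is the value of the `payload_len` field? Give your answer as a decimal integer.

283917305

`payload_len` follows `timestamp` (2 bytes), so it starts at byte offset 2 and occupies 4 bytes.
Bytes at offsets 2..5: 10 EC 3B F9.
In big-endian order the high byte comes first in memory.
The bytes are already most-significant first: 0x10EC3BF9.
0x10EC3BF9 = 283917305.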